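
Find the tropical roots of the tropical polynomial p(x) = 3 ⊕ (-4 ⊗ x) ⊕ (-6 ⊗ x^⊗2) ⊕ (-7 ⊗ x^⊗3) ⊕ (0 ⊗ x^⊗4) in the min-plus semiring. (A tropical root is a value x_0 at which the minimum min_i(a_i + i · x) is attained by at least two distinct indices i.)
Roots: {-7, 1, 2, 7}

Each tropical root is a break point of the lower envelope of the lines y = a_i + i · x (there are 5 lines, with slopes 0, 1, ..., 4). Only the lines that attain the minimum somewhere contribute to roots; other lines are dominated. Here the surviving (envelope) indices are i = 4, i = 3, i = 2, i = 1, i = 0.
Intersections between consecutive envelope lines give the roots: for adjacent envelope indices i < j the intersection is x = (a_i − a_j) / (j − i). Reading off the sorted break points: {-7, 1, 2, 7}.
Verification: at each break x_0, at least two indices attain the minimum of min_i(a_i + i · x_0).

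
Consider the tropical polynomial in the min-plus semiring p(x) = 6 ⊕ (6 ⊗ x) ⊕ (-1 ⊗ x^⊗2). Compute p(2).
p(2) = 3

A tropical monomial a ⊗ x^⊗i evaluates to a + i · x. Evaluating each term at x = 2:
  Term 0 contributes 6 + 0 · 2 = 6
  Term 1 contributes 6 + 1 · 2 = 8
  Term 2 contributes -1 + 2 · 2 = 3
p(2) = ⊕ of these = min[6, 8, 3] = 3.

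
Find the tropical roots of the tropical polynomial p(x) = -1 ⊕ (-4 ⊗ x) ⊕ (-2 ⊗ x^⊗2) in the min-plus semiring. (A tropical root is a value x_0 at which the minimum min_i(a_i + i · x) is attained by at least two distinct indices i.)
Roots: {-2, 3}

Each tropical root is a break point of the lower envelope of the lines y = a_i + i · x (there are 3 lines, with slopes 0, 1, ..., 2). Only the lines that attain the minimum somewhere contribute to roots; other lines are dominated. Here the surviving (envelope) indices are i = 2, i = 1, i = 0.
Intersections between consecutive envelope lines give the roots: for adjacent envelope indices i < j the intersection is x = (a_i − a_j) / (j − i). Reading off the sorted break points: {-2, 3}.
Verification: at each break x_0, at least two indices attain the minimum of min_i(a_i + i · x_0).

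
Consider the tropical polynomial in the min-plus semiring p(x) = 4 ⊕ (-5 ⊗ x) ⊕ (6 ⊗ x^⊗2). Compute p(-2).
p(-2) = -7

A tropical monomial a ⊗ x^⊗i evaluates to a + i · x. Evaluating each term at x = -2:
  Term 0 contributes 4 + 0 · -2 = 4
  Term 1 contributes -5 + 1 · -2 = -7
  Term 2 contributes 6 + 2 · -2 = 2
p(-2) = ⊕ of these = min[4, -7, 2] = -7.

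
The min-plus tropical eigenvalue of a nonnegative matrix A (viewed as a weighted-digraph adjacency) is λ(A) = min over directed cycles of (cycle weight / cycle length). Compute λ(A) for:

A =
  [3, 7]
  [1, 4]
λ(A) = 3

Enumerate directed cycles and compute their means (weight / length). Sample:
  cycle 0 → 0: weight = 3, length = 1, mean = 3/1 ≈ 3.000
  cycle 1 → 1: weight = 4, length = 1, mean = 4/1 ≈ 4.000
  cycle 0 → 1 → 0: weight = 8, length = 2, mean = 8/2 ≈ 4.000
  cycle 1 → 0 → 1: weight = 8, length = 2, mean = 8/2 ≈ 4.000
Minimum mean = 3.000, attained e.g. along the cycle 0 → 0 with weight 3 and length 1. So λ(A) = 3/1 = 3.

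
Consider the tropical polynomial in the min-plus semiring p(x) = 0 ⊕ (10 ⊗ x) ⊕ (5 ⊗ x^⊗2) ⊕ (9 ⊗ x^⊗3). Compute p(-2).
p(-2) = 0

A tropical monomial a ⊗ x^⊗i evaluates to a + i · x. Evaluating each term at x = -2:
  Term 0 contributes 0 + 0 · -2 = 0
  Term 1 contributes 10 + 1 · -2 = 8
  Term 2 contributes 5 + 2 · -2 = 1
  Term 3 contributes 9 + 3 · -2 = 3
p(-2) = ⊕ of these = min[0, 8, 1, 3] = 0.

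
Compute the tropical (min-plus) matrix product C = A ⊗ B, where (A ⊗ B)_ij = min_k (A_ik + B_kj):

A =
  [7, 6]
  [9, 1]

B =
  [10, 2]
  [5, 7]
A ⊗ B =
  [11, 9]
  [6, 8]

Apply the min-plus product entry-by-entry:
  C[0][0] = min over k of (A[0][0] + B[0][0] = 7 + 10 = 17, A[0][1] + B[1][0] = 6 + 5 = 11) = 11 (attained at k = 1)
  C[0][1] = min over k of (A[0][0] + B[0][1] = 7 + 2 = 9, A[0][1] + B[1][1] = 6 + 7 = 13) = 9 (attained at k = 0)
  C[1][0] = min over k of (A[1][0] + B[0][0] = 9 + 10 = 19, A[1][1] + B[1][0] = 1 + 5 = 6) = 6 (attained at k = 1)
  C[1][1] = min over k of (A[1][0] + B[0][1] = 9 + 2 = 11, A[1][1] + B[1][1] = 1 + 7 = 8) = 8 (attained at k = 1)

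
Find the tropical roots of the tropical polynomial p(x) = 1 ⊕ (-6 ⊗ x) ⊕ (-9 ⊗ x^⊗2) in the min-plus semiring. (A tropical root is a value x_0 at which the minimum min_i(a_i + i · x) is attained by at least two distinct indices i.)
Roots: {3, 7}

Each tropical root is a break point of the lower envelope of the lines y = a_i + i · x (there are 3 lines, with slopes 0, 1, ..., 2). Only the lines that attain the minimum somewhere contribute to roots; other lines are dominated. Here the surviving (envelope) indices are i = 2, i = 1, i = 0.
Intersections between consecutive envelope lines give the roots: for adjacent envelope indices i < j the intersection is x = (a_i − a_j) / (j − i). Reading off the sorted break points: {3, 7}.
Verification: at each break x_0, at least two indices attain the minimum of min_i(a_i + i · x_0).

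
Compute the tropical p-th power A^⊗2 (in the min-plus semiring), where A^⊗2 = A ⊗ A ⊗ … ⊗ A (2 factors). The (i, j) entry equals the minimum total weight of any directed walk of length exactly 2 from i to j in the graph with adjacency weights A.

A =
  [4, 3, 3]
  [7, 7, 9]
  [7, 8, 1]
A^⊗2 =
  [8, 7, 4]
  [11, 10, 10]
  [8, 9, 2]

Each entry (A^⊗2)_ij equals the minimum over all length-2 walks i = v_0 → v_1 → … → v_2 = j of Σ_t A[v_t][v_{t+1}]. For example, for (i, j) = (0, 2) we minimise over 3 possible intermediate vertex sequences; the minimum is 4, attained along the walk 0 → 2 → 2.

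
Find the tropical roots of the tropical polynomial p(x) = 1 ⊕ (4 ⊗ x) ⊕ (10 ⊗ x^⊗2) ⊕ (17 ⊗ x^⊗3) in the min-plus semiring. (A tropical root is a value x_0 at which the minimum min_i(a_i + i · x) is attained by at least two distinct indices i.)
Roots: {-7, -6, -3}

Each tropical root is a break point of the lower envelope of the lines y = a_i + i · x (there are 4 lines, with slopes 0, 1, ..., 3). Only the lines that attain the minimum somewhere contribute to roots; other lines are dominated. Here the surviving (envelope) indices are i = 3, i = 2, i = 1, i = 0.
Intersections between consecutive envelope lines give the roots: for adjacent envelope indices i < j the intersection is x = (a_i − a_j) / (j − i). Reading off the sorted break points: {-7, -6, -3}.
Verification: at each break x_0, at least two indices attain the minimum of min_i(a_i + i · x_0).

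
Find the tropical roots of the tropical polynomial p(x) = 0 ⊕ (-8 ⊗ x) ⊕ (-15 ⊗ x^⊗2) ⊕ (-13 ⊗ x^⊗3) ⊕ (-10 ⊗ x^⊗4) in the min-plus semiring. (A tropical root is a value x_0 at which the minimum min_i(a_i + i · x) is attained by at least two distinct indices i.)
Roots: {-3, -2, 7, 8}

Each tropical root is a break point of the lower envelope of the lines y = a_i + i · x (there are 5 lines, with slopes 0, 1, ..., 4). Only the lines that attain the minimum somewhere contribute to roots; other lines are dominated. Here the surviving (envelope) indices are i = 4, i = 3, i = 2, i = 1, i = 0.
Intersections between consecutive envelope lines give the roots: for adjacent envelope indices i < j the intersection is x = (a_i − a_j) / (j − i). Reading off the sorted break points: {-3, -2, 7, 8}.
Verification: at each break x_0, at least two indices attain the minimum of min_i(a_i + i · x_0).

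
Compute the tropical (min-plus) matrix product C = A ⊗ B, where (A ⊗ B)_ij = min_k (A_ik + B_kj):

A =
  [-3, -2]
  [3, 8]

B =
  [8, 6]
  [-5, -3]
A ⊗ B =
  [-7, -5]
  [3, 5]

Apply the min-plus product entry-by-entry:
  C[0][0] = min over k of (A[0][0] + B[0][0] = -3 + 8 = 5, A[0][1] + B[1][0] = -2 + -5 = -7) = -7 (attained at k = 1)
  C[0][1] = min over k of (A[0][0] + B[0][1] = -3 + 6 = 3, A[0][1] + B[1][1] = -2 + -3 = -5) = -5 (attained at k = 1)
  C[1][0] = min over k of (A[1][0] + B[0][0] = 3 + 8 = 11, A[1][1] + B[1][0] = 8 + -5 = 3) = 3 (attained at k = 1)
  C[1][1] = min over k of (A[1][0] + B[0][1] = 3 + 6 = 9, A[1][1] + B[1][1] = 8 + -3 = 5) = 5 (attained at k = 1)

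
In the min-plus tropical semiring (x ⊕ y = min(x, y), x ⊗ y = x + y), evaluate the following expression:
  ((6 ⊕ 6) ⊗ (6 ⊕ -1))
((6 ⊕ 6) ⊗ (6 ⊕ -1)) = 5

Expand innermost to outermost. Recall ⊕ takes the minimum of its arguments and ⊗ takes their sum. Working out the expression ((6 ⊕ 6) ⊗ (6 ⊕ -1)) gives 5.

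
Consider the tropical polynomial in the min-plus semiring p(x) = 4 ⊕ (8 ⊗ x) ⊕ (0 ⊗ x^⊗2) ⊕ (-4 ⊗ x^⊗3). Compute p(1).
p(1) = -1

A tropical monomial a ⊗ x^⊗i evaluates to a + i · x. Evaluating each term at x = 1:
  Term 0 contributes 4 + 0 · 1 = 4
  Term 1 contributes 8 + 1 · 1 = 9
  Term 2 contributes 0 + 2 · 1 = 2
  Term 3 contributes -4 + 3 · 1 = -1
p(1) = ⊕ of these = min[4, 9, 2, -1] = -1.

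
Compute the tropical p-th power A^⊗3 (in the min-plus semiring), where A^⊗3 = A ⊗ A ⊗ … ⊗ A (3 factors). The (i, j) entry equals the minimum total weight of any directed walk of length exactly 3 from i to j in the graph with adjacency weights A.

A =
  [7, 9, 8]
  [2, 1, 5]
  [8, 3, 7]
A^⊗3 =
  [12, 11, 15]
  [4, 3, 7]
  [6, 5, 9]

Each entry (A^⊗3)_ij equals the minimum over all length-3 walks i = v_0 → v_1 → … → v_3 = j of Σ_t A[v_t][v_{t+1}]. For example, for (i, j) = (0, 2) we minimise over 9 possible intermediate vertex sequences; the minimum is 15, attained along the walk 0 → 1 → 1 → 2.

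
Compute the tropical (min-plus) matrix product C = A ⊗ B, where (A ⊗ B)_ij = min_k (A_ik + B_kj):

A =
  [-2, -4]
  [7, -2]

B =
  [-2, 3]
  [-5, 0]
A ⊗ B =
  [-9, -4]
  [-7, -2]

Apply the min-plus product entry-by-entry:
  C[0][0] = min over k of (A[0][0] + B[0][0] = -2 + -2 = -4, A[0][1] + B[1][0] = -4 + -5 = -9) = -9 (attained at k = 1)
  C[0][1] = min over k of (A[0][0] + B[0][1] = -2 + 3 = 1, A[0][1] + B[1][1] = -4 + 0 = -4) = -4 (attained at k = 1)
  C[1][0] = min over k of (A[1][0] + B[0][0] = 7 + -2 = 5, A[1][1] + B[1][0] = -2 + -5 = -7) = -7 (attained at k = 1)
  C[1][1] = min over k of (A[1][0] + B[0][1] = 7 + 3 = 10, A[1][1] + B[1][1] = -2 + 0 = -2) = -2 (attained at k = 1)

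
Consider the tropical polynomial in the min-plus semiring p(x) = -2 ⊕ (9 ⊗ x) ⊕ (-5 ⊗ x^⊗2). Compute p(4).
p(4) = -2

A tropical monomial a ⊗ x^⊗i evaluates to a + i · x. Evaluating each term at x = 4:
  Term 0 contributes -2 + 0 · 4 = -2
  Term 1 contributes 9 + 1 · 4 = 13
  Term 2 contributes -5 + 2 · 4 = 3
p(4) = ⊕ of these = min[-2, 13, 3] = -2.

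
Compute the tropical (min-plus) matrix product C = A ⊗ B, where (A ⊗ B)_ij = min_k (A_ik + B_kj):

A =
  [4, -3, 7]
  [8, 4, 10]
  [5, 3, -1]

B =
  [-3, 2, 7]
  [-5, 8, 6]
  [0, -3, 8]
A ⊗ B =
  [-8, 4, 3]
  [-1, 7, 10]
  [-2, -4, 7]

Apply the min-plus product entry-by-entry:
  C[0][0] = min over k of (A[0][0] + B[0][0] = 4 + -3 = 1, A[0][1] + B[1][0] = -3 + -5 = -8, A[0][2] + B[2][0] = 7 + 0 = 7) = -8 (attained at k = 1)
  C[0][1] = min over k of (A[0][0] + B[0][1] = 4 + 2 = 6, A[0][1] + B[1][1] = -3 + 8 = 5, A[0][2] + B[2][1] = 7 + -3 = 4) = 4 (attained at k = 2)
  C[0][2] = min over k of (A[0][0] + B[0][2] = 4 + 7 = 11, A[0][1] + B[1][2] = -3 + 6 = 3, A[0][2] + B[2][2] = 7 + 8 = 15) = 3 (attained at k = 1)
  C[1][0] = min over k of (A[1][0] + B[0][0] = 8 + -3 = 5, A[1][1] + B[1][0] = 4 + -5 = -1, A[1][2] + B[2][0] = 10 + 0 = 10) = -1 (attained at k = 1)
  C[1][1] = min over k of (A[1][0] + B[0][1] = 8 + 2 = 10, A[1][1] + B[1][1] = 4 + 8 = 12, A[1][2] + B[2][1] = 10 + -3 = 7) = 7 (attained at k = 2)
  C[1][2] = min over k of (A[1][0] + B[0][2] = 8 + 7 = 15, A[1][1] + B[1][2] = 4 + 6 = 10, A[1][2] + B[2][2] = 10 + 8 = 18) = 10 (attained at k = 1)
  C[2][0] = min over k of (A[2][0] + B[0][0] = 5 + -3 = 2, A[2][1] + B[1][0] = 3 + -5 = -2, A[2][2] + B[2][0] = -1 + 0 = -1) = -2 (attained at k = 1)
  C[2][1] = min over k of (A[2][0] + B[0][1] = 5 + 2 = 7, A[2][1] + B[1][1] = 3 + 8 = 11, A[2][2] + B[2][1] = -1 + -3 = -4) = -4 (attained at k = 2)
  C[2][2] = min over k of (A[2][0] + B[0][2] = 5 + 7 = 12, A[2][1] + B[1][2] = 3 + 6 = 9, A[2][2] + B[2][2] = -1 + 8 = 7) = 7 (attained at k = 2)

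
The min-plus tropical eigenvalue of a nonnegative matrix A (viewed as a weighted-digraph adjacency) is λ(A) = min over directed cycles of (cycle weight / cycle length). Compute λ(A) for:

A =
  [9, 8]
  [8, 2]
λ(A) = 2

Enumerate directed cycles and compute their means (weight / length). Sample:
  cycle 0 → 0: weight = 9, length = 1, mean = 9/1 ≈ 9.000
  cycle 1 → 1: weight = 2, length = 1, mean = 2/1 ≈ 2.000
  cycle 0 → 1 → 0: weight = 16, length = 2, mean = 16/2 ≈ 8.000
  cycle 1 → 0 → 1: weight = 16, length = 2, mean = 16/2 ≈ 8.000
Minimum mean = 2.000, attained e.g. along the cycle 1 → 1 with weight 2 and length 1. So λ(A) = 2/1 = 2.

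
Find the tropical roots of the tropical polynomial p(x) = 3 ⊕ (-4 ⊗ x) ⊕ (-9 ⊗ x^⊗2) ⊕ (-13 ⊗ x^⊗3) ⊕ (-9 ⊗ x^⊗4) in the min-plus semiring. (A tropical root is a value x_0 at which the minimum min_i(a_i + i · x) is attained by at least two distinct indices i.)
Roots: {-4, 4, 5, 7}

Each tropical root is a break point of the lower envelope of the lines y = a_i + i · x (there are 5 lines, with slopes 0, 1, ..., 4). Only the lines that attain the minimum somewhere contribute to roots; other lines are dominated. Here the surviving (envelope) indices are i = 4, i = 3, i = 2, i = 1, i = 0.
Intersections between consecutive envelope lines give the roots: for adjacent envelope indices i < j the intersection is x = (a_i − a_j) / (j − i). Reading off the sorted break points: {-4, 4, 5, 7}.
Verification: at each break x_0, at least two indices attain the minimum of min_i(a_i + i · x_0).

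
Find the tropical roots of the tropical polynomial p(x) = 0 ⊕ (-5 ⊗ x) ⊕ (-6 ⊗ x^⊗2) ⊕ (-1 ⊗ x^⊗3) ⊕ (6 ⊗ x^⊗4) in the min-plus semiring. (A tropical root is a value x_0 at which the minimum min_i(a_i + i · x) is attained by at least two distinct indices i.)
Roots: {-7, -5, 1, 5}

Each tropical root is a break point of the lower envelope of the lines y = a_i + i · x (there are 5 lines, with slopes 0, 1, ..., 4). Only the lines that attain the minimum somewhere contribute to roots; other lines are dominated. Here the surviving (envelope) indices are i = 4, i = 3, i = 2, i = 1, i = 0.
Intersections between consecutive envelope lines give the roots: for adjacent envelope indices i < j the intersection is x = (a_i − a_j) / (j − i). Reading off the sorted break points: {-7, -5, 1, 5}.
Verification: at each break x_0, at least two indices attain the minimum of min_i(a_i + i · x_0).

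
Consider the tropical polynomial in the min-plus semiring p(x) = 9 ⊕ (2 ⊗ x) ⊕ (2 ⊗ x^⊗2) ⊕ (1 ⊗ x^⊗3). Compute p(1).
p(1) = 3

A tropical monomial a ⊗ x^⊗i evaluates to a + i · x. Evaluating each term at x = 1:
  Term 0 contributes 9 + 0 · 1 = 9
  Term 1 contributes 2 + 1 · 1 = 3
  Term 2 contributes 2 + 2 · 1 = 4
  Term 3 contributes 1 + 3 · 1 = 4
p(1) = ⊕ of these = min[9, 3, 4, 4] = 3.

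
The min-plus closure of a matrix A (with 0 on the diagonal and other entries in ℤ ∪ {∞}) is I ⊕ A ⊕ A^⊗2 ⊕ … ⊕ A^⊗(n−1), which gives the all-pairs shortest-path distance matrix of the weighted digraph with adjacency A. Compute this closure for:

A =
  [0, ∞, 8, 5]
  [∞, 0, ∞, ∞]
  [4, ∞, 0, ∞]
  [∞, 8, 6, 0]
Closure =
  [0, 13, 8, 5]
  [∞, 0, ∞, ∞]
  [4, 17, 0, 9]
  [10, 8, 6, 0]

This is the Floyd-Warshall all-pairs shortest-path computation. For each intermediate vertex k = 0, 1, …, 3, update dist[i][j] ← min(dist[i][j], dist[i][k] + dist[k][j]). The final matrix gives, for each (i, j), the minimum total weight of any directed path from i to j (possibly empty when i = j).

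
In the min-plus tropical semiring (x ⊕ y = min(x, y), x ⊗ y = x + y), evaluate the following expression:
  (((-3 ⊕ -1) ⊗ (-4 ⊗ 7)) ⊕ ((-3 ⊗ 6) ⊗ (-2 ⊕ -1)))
(((-3 ⊕ -1) ⊗ (-4 ⊗ 7)) ⊕ ((-3 ⊗ 6) ⊗ (-2 ⊕ -1))) = 0

Expand innermost to outermost. Recall ⊕ takes the minimum of its arguments and ⊗ takes their sum. Working out the expression (((-3 ⊕ -1) ⊗ (-4 ⊗ 7)) ⊕ ((-3 ⊗ 6) ⊗ (-2 ⊕ -1))) gives 0.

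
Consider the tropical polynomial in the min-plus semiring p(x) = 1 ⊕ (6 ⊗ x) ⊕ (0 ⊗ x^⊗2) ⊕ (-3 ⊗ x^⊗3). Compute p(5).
p(5) = 1

A tropical monomial a ⊗ x^⊗i evaluates to a + i · x. Evaluating each term at x = 5:
  Term 0 contributes 1 + 0 · 5 = 1
  Term 1 contributes 6 + 1 · 5 = 11
  Term 2 contributes 0 + 2 · 5 = 10
  Term 3 contributes -3 + 3 · 5 = 12
p(5) = ⊕ of these = min[1, 11, 10, 12] = 1.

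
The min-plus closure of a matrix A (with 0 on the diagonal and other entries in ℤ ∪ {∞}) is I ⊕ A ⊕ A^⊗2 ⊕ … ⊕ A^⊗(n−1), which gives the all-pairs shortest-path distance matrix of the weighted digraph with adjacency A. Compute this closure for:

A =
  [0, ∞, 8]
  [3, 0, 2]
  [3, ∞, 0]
Closure =
  [0, ∞, 8]
  [3, 0, 2]
  [3, ∞, 0]

This is the Floyd-Warshall all-pairs shortest-path computation. For each intermediate vertex k = 0, 1, …, 2, update dist[i][j] ← min(dist[i][j], dist[i][k] + dist[k][j]). The final matrix gives, for each (i, j), the minimum total weight of any directed path from i to j (possibly empty when i = j).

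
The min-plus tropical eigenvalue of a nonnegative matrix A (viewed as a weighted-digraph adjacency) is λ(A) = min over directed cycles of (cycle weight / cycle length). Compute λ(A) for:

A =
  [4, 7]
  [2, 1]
λ(A) = 1

Enumerate directed cycles and compute their means (weight / length). Sample:
  cycle 0 → 0: weight = 4, length = 1, mean = 4/1 ≈ 4.000
  cycle 1 → 1: weight = 1, length = 1, mean = 1/1 ≈ 1.000
  cycle 0 → 1 → 0: weight = 9, length = 2, mean = 9/2 ≈ 4.500
  cycle 1 → 0 → 1: weight = 9, length = 2, mean = 9/2 ≈ 4.500
Minimum mean = 1.000, attained e.g. along the cycle 1 → 1 with weight 1 and length 1. So λ(A) = 1/1 = 1.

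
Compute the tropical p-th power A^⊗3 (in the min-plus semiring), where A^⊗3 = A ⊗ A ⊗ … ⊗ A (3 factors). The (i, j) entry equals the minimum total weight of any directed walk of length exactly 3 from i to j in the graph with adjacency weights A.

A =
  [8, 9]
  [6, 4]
A^⊗3 =
  [19, 17]
  [14, 12]

Each entry (A^⊗3)_ij equals the minimum over all length-3 walks i = v_0 → v_1 → … → v_3 = j of Σ_t A[v_t][v_{t+1}]. For example, for (i, j) = (0, 1) we minimise over 4 possible intermediate vertex sequences; the minimum is 17, attained along the walk 0 → 1 → 1 → 1.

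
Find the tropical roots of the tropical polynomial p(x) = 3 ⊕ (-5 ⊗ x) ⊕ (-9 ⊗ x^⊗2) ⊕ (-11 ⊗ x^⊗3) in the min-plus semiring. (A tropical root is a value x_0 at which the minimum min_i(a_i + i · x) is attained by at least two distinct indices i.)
Roots: {2, 4, 8}

Each tropical root is a break point of the lower envelope of the lines y = a_i + i · x (there are 4 lines, with slopes 0, 1, ..., 3). Only the lines that attain the minimum somewhere contribute to roots; other lines are dominated. Here the surviving (envelope) indices are i = 3, i = 2, i = 1, i = 0.
Intersections between consecutive envelope lines give the roots: for adjacent envelope indices i < j the intersection is x = (a_i − a_j) / (j − i). Reading off the sorted break points: {2, 4, 8}.
Verification: at each break x_0, at least two indices attain the minimum of min_i(a_i + i · x_0).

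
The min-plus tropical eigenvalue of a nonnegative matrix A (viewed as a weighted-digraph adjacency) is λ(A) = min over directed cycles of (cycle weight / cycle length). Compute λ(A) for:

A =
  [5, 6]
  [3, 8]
λ(A) = 9/2

Enumerate directed cycles and compute their means (weight / length). Sample:
  cycle 0 → 0: weight = 5, length = 1, mean = 5/1 ≈ 5.000
  cycle 1 → 1: weight = 8, length = 1, mean = 8/1 ≈ 8.000
  cycle 0 → 1 → 0: weight = 9, length = 2, mean = 9/2 ≈ 4.500
  cycle 1 → 0 → 1: weight = 9, length = 2, mean = 9/2 ≈ 4.500
Minimum mean = 4.500, attained e.g. along the cycle 0 → 1 → 0 with weight 9 and length 2. So λ(A) = 9/2 = 9/2.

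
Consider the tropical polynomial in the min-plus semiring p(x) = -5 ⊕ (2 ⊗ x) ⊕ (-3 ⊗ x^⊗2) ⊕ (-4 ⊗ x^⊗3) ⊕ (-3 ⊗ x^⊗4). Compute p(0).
p(0) = -5

A tropical monomial a ⊗ x^⊗i evaluates to a + i · x. Evaluating each term at x = 0:
  Term 0 contributes -5 + 0 · 0 = -5
  Term 1 contributes 2 + 1 · 0 = 2
  Term 2 contributes -3 + 2 · 0 = -3
  Term 3 contributes -4 + 3 · 0 = -4
  Term 4 contributes -3 + 4 · 0 = -3
p(0) = ⊕ of these = min[-5, 2, -3, -4, -3] = -5.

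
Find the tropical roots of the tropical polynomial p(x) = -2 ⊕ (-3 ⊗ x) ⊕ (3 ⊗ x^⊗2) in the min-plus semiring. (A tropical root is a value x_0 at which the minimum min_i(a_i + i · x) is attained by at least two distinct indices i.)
Roots: {-6, 1}

Each tropical root is a break point of the lower envelope of the lines y = a_i + i · x (there are 3 lines, with slopes 0, 1, ..., 2). Only the lines that attain the minimum somewhere contribute to roots; other lines are dominated. Here the surviving (envelope) indices are i = 2, i = 1, i = 0.
Intersections between consecutive envelope lines give the roots: for adjacent envelope indices i < j the intersection is x = (a_i − a_j) / (j − i). Reading off the sorted break points: {-6, 1}.
Verification: at each break x_0, at least two indices attain the minimum of min_i(a_i + i · x_0).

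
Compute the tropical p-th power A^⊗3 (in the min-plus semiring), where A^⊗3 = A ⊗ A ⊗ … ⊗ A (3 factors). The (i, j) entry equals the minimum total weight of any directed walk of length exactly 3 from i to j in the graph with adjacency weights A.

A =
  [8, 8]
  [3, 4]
A^⊗3 =
  [15, 16]
  [11, 12]

Each entry (A^⊗3)_ij equals the minimum over all length-3 walks i = v_0 → v_1 → … → v_3 = j of Σ_t A[v_t][v_{t+1}]. For example, for (i, j) = (0, 1) we minimise over 4 possible intermediate vertex sequences; the minimum is 16, attained along the walk 0 → 1 → 1 → 1.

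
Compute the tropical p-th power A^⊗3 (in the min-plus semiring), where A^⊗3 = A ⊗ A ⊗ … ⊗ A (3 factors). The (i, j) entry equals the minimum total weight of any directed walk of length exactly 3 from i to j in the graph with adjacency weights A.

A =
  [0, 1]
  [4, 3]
A^⊗3 =
  [0, 1]
  [4, 5]

Each entry (A^⊗3)_ij equals the minimum over all length-3 walks i = v_0 → v_1 → … → v_3 = j of Σ_t A[v_t][v_{t+1}]. For example, for (i, j) = (0, 1) we minimise over 4 possible intermediate vertex sequences; the minimum is 1, attained along the walk 0 → 0 → 0 → 1.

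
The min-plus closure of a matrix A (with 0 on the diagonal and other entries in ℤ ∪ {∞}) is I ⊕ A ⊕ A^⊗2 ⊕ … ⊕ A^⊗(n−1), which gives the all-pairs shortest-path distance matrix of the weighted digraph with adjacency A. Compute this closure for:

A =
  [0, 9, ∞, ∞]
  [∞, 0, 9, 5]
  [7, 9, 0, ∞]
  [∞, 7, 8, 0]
Closure =
  [0, 9, 18, 14]
  [16, 0, 9, 5]
  [7, 9, 0, 14]
  [15, 7, 8, 0]

This is the Floyd-Warshall all-pairs shortest-path computation. For each intermediate vertex k = 0, 1, …, 3, update dist[i][j] ← min(dist[i][j], dist[i][k] + dist[k][j]). The final matrix gives, for each (i, j), the minimum total weight of any directed path from i to j (possibly empty when i = j).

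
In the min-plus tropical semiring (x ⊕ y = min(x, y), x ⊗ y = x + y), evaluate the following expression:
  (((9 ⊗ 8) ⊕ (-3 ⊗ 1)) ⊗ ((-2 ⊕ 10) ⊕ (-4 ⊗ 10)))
(((9 ⊗ 8) ⊕ (-3 ⊗ 1)) ⊗ ((-2 ⊕ 10) ⊕ (-4 ⊗ 10))) = -4

Expand innermost to outermost. Recall ⊕ takes the minimum of its arguments and ⊗ takes their sum. Working out the expression (((9 ⊗ 8) ⊕ (-3 ⊗ 1)) ⊗ ((-2 ⊕ 10) ⊕ (-4 ⊗ 10))) gives -4.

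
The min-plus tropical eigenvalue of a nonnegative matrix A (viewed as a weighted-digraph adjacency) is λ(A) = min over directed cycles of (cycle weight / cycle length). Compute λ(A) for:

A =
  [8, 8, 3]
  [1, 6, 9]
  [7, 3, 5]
λ(A) = 7/3

Enumerate directed cycles and compute their means (weight / length). Sample:
  cycle 0 → 0: weight = 8, length = 1, mean = 8/1 ≈ 8.000
  cycle 1 → 1: weight = 6, length = 1, mean = 6/1 ≈ 6.000
  cycle 2 → 2: weight = 5, length = 1, mean = 5/1 ≈ 5.000
  cycle 0 → 1 → 0: weight = 9, length = 2, mean = 9/2 ≈ 4.500
  cycle 0 → 2 → 0: weight = 10, length = 2, mean = 10/2 ≈ 5.000
  cycle 1 → 0 → 1: weight = 9, length = 2, mean = 9/2 ≈ 4.500
Minimum mean = 2.333, attained e.g. along the cycle 0 → 2 → 1 → 0 with weight 7 and length 3. So λ(A) = 7/3 = 7/3.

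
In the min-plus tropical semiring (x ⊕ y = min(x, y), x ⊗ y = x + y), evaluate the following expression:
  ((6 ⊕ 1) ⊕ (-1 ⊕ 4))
((6 ⊕ 1) ⊕ (-1 ⊕ 4)) = -1

Expand innermost to outermost. Recall ⊕ takes the minimum of its arguments and ⊗ takes their sum. Working out the expression ((6 ⊕ 1) ⊕ (-1 ⊕ 4)) gives -1.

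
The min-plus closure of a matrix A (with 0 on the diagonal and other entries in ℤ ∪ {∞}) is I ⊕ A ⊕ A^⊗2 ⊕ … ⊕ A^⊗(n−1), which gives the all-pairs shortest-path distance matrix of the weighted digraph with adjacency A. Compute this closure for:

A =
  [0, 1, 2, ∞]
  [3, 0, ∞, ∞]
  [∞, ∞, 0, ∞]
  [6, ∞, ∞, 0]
Closure =
  [0, 1, 2, ∞]
  [3, 0, 5, ∞]
  [∞, ∞, 0, ∞]
  [6, 7, 8, 0]

This is the Floyd-Warshall all-pairs shortest-path computation. For each intermediate vertex k = 0, 1, …, 3, update dist[i][j] ← min(dist[i][j], dist[i][k] + dist[k][j]). The final matrix gives, for each (i, j), the minimum total weight of any directed path from i to j (possibly empty when i = j).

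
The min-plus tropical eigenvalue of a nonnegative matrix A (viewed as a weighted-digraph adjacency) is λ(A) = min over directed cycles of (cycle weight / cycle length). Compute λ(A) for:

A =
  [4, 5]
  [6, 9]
λ(A) = 4

Enumerate directed cycles and compute their means (weight / length). Sample:
  cycle 0 → 0: weight = 4, length = 1, mean = 4/1 ≈ 4.000
  cycle 1 → 1: weight = 9, length = 1, mean = 9/1 ≈ 9.000
  cycle 0 → 1 → 0: weight = 11, length = 2, mean = 11/2 ≈ 5.500
  cycle 1 → 0 → 1: weight = 11, length = 2, mean = 11/2 ≈ 5.500
Minimum mean = 4.000, attained e.g. along the cycle 0 → 0 with weight 4 and length 1. So λ(A) = 4/1 = 4.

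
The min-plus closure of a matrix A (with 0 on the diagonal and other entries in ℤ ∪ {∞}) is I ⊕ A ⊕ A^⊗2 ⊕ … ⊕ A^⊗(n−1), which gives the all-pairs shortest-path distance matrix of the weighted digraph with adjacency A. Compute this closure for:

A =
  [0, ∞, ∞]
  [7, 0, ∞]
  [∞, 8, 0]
Closure =
  [0, ∞, ∞]
  [7, 0, ∞]
  [15, 8, 0]

This is the Floyd-Warshall all-pairs shortest-path computation. For each intermediate vertex k = 0, 1, …, 2, update dist[i][j] ← min(dist[i][j], dist[i][k] + dist[k][j]). The final matrix gives, for each (i, j), the minimum total weight of any directed path from i to j (possibly empty when i = j).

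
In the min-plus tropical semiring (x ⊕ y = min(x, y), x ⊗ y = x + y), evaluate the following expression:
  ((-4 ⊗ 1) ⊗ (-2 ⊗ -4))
((-4 ⊗ 1) ⊗ (-2 ⊗ -4)) = -9

Expand innermost to outermost. Recall ⊕ takes the minimum of its arguments and ⊗ takes their sum. Working out the expression ((-4 ⊗ 1) ⊗ (-2 ⊗ -4)) gives -9.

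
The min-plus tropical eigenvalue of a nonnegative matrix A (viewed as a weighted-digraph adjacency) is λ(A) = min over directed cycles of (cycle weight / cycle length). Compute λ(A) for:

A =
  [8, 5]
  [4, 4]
λ(A) = 4

Enumerate directed cycles and compute their means (weight / length). Sample:
  cycle 0 → 0: weight = 8, length = 1, mean = 8/1 ≈ 8.000
  cycle 1 → 1: weight = 4, length = 1, mean = 4/1 ≈ 4.000
  cycle 0 → 1 → 0: weight = 9, length = 2, mean = 9/2 ≈ 4.500
  cycle 1 → 0 → 1: weight = 9, length = 2, mean = 9/2 ≈ 4.500
Minimum mean = 4.000, attained e.g. along the cycle 1 → 1 with weight 4 and length 1. So λ(A) = 4/1 = 4.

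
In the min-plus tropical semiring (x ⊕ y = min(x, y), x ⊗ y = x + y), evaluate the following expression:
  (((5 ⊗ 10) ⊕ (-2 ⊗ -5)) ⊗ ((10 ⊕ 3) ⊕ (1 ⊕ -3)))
(((5 ⊗ 10) ⊕ (-2 ⊗ -5)) ⊗ ((10 ⊕ 3) ⊕ (1 ⊕ -3))) = -10

Expand innermost to outermost. Recall ⊕ takes the minimum of its arguments and ⊗ takes their sum. Working out the expression (((5 ⊗ 10) ⊕ (-2 ⊗ -5)) ⊗ ((10 ⊕ 3) ⊕ (1 ⊕ -3))) gives -10.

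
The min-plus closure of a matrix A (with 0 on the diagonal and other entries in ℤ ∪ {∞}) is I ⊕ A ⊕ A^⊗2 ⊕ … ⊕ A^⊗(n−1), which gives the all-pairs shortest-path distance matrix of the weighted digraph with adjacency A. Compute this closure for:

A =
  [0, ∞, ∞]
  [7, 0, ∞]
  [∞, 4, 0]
Closure =
  [0, ∞, ∞]
  [7, 0, ∞]
  [11, 4, 0]

This is the Floyd-Warshall all-pairs shortest-path computation. For each intermediate vertex k = 0, 1, …, 2, update dist[i][j] ← min(dist[i][j], dist[i][k] + dist[k][j]). The final matrix gives, for each (i, j), the minimum total weight of any directed path from i to j (possibly empty when i = j).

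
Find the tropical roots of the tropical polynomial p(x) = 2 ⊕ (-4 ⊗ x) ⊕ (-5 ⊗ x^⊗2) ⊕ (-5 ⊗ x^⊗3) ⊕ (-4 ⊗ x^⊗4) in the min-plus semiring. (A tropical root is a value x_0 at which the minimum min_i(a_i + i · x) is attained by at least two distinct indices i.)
Roots: {-1, 0, 1, 6}

Each tropical root is a break point of the lower envelope of the lines y = a_i + i · x (there are 5 lines, with slopes 0, 1, ..., 4). Only the lines that attain the minimum somewhere contribute to roots; other lines are dominated. Here the surviving (envelope) indices are i = 4, i = 3, i = 2, i = 1, i = 0.
Intersections between consecutive envelope lines give the roots: for adjacent envelope indices i < j the intersection is x = (a_i − a_j) / (j − i). Reading off the sorted break points: {-1, 0, 1, 6}.
Verification: at each break x_0, at least two indices attain the minimum of min_i(a_i + i · x_0).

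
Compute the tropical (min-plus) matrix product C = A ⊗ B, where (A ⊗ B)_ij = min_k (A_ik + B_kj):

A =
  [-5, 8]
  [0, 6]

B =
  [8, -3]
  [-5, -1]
A ⊗ B =
  [3, -8]
  [1, -3]

Apply the min-plus product entry-by-entry:
  C[0][0] = min over k of (A[0][0] + B[0][0] = -5 + 8 = 3, A[0][1] + B[1][0] = 8 + -5 = 3) = 3 (attained at k = 0)
  C[0][1] = min over k of (A[0][0] + B[0][1] = -5 + -3 = -8, A[0][1] + B[1][1] = 8 + -1 = 7) = -8 (attained at k = 0)
  C[1][0] = min over k of (A[1][0] + B[0][0] = 0 + 8 = 8, A[1][1] + B[1][0] = 6 + -5 = 1) = 1 (attained at k = 1)
  C[1][1] = min over k of (A[1][0] + B[0][1] = 0 + -3 = -3, A[1][1] + B[1][1] = 6 + -1 = 5) = -3 (attained at k = 0)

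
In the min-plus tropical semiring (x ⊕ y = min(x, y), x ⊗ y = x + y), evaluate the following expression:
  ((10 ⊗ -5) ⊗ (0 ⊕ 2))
((10 ⊗ -5) ⊗ (0 ⊕ 2)) = 5

Expand innermost to outermost. Recall ⊕ takes the minimum of its arguments and ⊗ takes their sum. Working out the expression ((10 ⊗ -5) ⊗ (0 ⊕ 2)) gives 5.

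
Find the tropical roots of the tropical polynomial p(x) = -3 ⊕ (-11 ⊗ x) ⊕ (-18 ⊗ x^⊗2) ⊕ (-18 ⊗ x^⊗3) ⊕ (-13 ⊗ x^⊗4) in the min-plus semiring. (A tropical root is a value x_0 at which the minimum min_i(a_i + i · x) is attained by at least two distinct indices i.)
Roots: {-5, 0, 7, 8}

Each tropical root is a break point of the lower envelope of the lines y = a_i + i · x (there are 5 lines, with slopes 0, 1, ..., 4). Only the lines that attain the minimum somewhere contribute to roots; other lines are dominated. Here the surviving (envelope) indices are i = 4, i = 3, i = 2, i = 1, i = 0.
Intersections between consecutive envelope lines give the roots: for adjacent envelope indices i < j the intersection is x = (a_i − a_j) / (j − i). Reading off the sorted break points: {-5, 0, 7, 8}.
Verification: at each break x_0, at least two indices attain the minimum of min_i(a_i + i · x_0).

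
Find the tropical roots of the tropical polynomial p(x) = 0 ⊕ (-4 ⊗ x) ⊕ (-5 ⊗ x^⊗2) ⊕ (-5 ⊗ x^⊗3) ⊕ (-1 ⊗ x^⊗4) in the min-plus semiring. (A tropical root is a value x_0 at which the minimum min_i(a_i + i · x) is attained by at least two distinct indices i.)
Roots: {-4, 0, 1, 4}

Each tropical root is a break point of the lower envelope of the lines y = a_i + i · x (there are 5 lines, with slopes 0, 1, ..., 4). Only the lines that attain the minimum somewhere contribute to roots; other lines are dominated. Here the surviving (envelope) indices are i = 4, i = 3, i = 2, i = 1, i = 0.
Intersections between consecutive envelope lines give the roots: for adjacent envelope indices i < j the intersection is x = (a_i − a_j) / (j − i). Reading off the sorted break points: {-4, 0, 1, 4}.
Verification: at each break x_0, at least two indices attain the minimum of min_i(a_i + i · x_0).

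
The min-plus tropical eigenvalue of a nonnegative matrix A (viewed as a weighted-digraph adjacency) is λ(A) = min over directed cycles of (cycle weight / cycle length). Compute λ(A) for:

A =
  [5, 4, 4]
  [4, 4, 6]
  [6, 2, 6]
λ(A) = 10/3

Enumerate directed cycles and compute their means (weight / length). Sample:
  cycle 0 → 0: weight = 5, length = 1, mean = 5/1 ≈ 5.000
  cycle 1 → 1: weight = 4, length = 1, mean = 4/1 ≈ 4.000
  cycle 2 → 2: weight = 6, length = 1, mean = 6/1 ≈ 6.000
  cycle 0 → 1 → 0: weight = 8, length = 2, mean = 8/2 ≈ 4.000
  cycle 0 → 2 → 0: weight = 10, length = 2, mean = 10/2 ≈ 5.000
  cycle 1 → 0 → 1: weight = 8, length = 2, mean = 8/2 ≈ 4.000
Minimum mean = 3.333, attained e.g. along the cycle 0 → 2 → 1 → 0 with weight 10 and length 3. So λ(A) = 10/3 = 10/3.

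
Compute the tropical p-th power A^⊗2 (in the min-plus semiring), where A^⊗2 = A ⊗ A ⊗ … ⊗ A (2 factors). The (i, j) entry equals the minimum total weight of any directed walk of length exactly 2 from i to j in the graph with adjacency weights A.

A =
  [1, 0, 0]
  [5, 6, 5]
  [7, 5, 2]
A^⊗2 =
  [2, 1, 1]
  [6, 5, 5]
  [8, 7, 4]

Each entry (A^⊗2)_ij equals the minimum over all length-2 walks i = v_0 → v_1 → … → v_2 = j of Σ_t A[v_t][v_{t+1}]. For example, for (i, j) = (0, 2) we minimise over 3 possible intermediate vertex sequences; the minimum is 1, attained along the walk 0 → 0 → 2.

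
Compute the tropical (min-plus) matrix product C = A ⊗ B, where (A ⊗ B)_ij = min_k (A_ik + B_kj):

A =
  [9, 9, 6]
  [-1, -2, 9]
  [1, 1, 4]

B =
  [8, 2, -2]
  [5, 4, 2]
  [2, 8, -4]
A ⊗ B =
  [8, 11, 2]
  [3, 1, -3]
  [6, 3, -1]

Apply the min-plus product entry-by-entry:
  C[0][0] = min over k of (A[0][0] + B[0][0] = 9 + 8 = 17, A[0][1] + B[1][0] = 9 + 5 = 14, A[0][2] + B[2][0] = 6 + 2 = 8) = 8 (attained at k = 2)
  C[0][1] = min over k of (A[0][0] + B[0][1] = 9 + 2 = 11, A[0][1] + B[1][1] = 9 + 4 = 13, A[0][2] + B[2][1] = 6 + 8 = 14) = 11 (attained at k = 0)
  C[0][2] = min over k of (A[0][0] + B[0][2] = 9 + -2 = 7, A[0][1] + B[1][2] = 9 + 2 = 11, A[0][2] + B[2][2] = 6 + -4 = 2) = 2 (attained at k = 2)
  C[1][0] = min over k of (A[1][0] + B[0][0] = -1 + 8 = 7, A[1][1] + B[1][0] = -2 + 5 = 3, A[1][2] + B[2][0] = 9 + 2 = 11) = 3 (attained at k = 1)
  C[1][1] = min over k of (A[1][0] + B[0][1] = -1 + 2 = 1, A[1][1] + B[1][1] = -2 + 4 = 2, A[1][2] + B[2][1] = 9 + 8 = 17) = 1 (attained at k = 0)
  C[1][2] = min over k of (A[1][0] + B[0][2] = -1 + -2 = -3, A[1][1] + B[1][2] = -2 + 2 = 0, A[1][2] + B[2][2] = 9 + -4 = 5) = -3 (attained at k = 0)
  C[2][0] = min over k of (A[2][0] + B[0][0] = 1 + 8 = 9, A[2][1] + B[1][0] = 1 + 5 = 6, A[2][2] + B[2][0] = 4 + 2 = 6) = 6 (attained at k = 1)
  C[2][1] = min over k of (A[2][0] + B[0][1] = 1 + 2 = 3, A[2][1] + B[1][1] = 1 + 4 = 5, A[2][2] + B[2][1] = 4 + 8 = 12) = 3 (attained at k = 0)
  C[2][2] = min over k of (A[2][0] + B[0][2] = 1 + -2 = -1, A[2][1] + B[1][2] = 1 + 2 = 3, A[2][2] + B[2][2] = 4 + -4 = 0) = -1 (attained at k = 0)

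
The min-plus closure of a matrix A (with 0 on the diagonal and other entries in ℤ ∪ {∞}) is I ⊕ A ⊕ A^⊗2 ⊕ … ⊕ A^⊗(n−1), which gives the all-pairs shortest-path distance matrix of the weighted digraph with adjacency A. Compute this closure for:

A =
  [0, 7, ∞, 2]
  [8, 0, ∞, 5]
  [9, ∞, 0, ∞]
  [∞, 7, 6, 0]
Closure =
  [0, 7, 8, 2]
  [8, 0, 11, 5]
  [9, 16, 0, 11]
  [15, 7, 6, 0]

This is the Floyd-Warshall all-pairs shortest-path computation. For each intermediate vertex k = 0, 1, …, 3, update dist[i][j] ← min(dist[i][j], dist[i][k] + dist[k][j]). The final matrix gives, for each (i, j), the minimum total weight of any directed path from i to j (possibly empty when i = j).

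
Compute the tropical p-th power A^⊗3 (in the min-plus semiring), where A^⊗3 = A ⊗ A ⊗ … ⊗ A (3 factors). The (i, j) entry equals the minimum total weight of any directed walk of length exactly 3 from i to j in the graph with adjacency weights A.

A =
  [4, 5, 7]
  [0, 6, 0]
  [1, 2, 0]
A^⊗3 =
  [6, 7, 5]
  [1, 2, 0]
  [1, 2, 0]

Each entry (A^⊗3)_ij equals the minimum over all length-3 walks i = v_0 → v_1 → … → v_3 = j of Σ_t A[v_t][v_{t+1}]. For example, for (i, j) = (0, 2) we minimise over 9 possible intermediate vertex sequences; the minimum is 5, attained along the walk 0 → 1 → 2 → 2.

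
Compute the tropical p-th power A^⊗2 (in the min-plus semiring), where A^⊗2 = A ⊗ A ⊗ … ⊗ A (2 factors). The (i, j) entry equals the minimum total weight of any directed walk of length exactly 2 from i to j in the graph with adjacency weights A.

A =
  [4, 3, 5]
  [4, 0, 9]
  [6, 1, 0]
A^⊗2 =
  [7, 3, 5]
  [4, 0, 9]
  [5, 1, 0]

Each entry (A^⊗2)_ij equals the minimum over all length-2 walks i = v_0 → v_1 → … → v_2 = j of Σ_t A[v_t][v_{t+1}]. For example, for (i, j) = (0, 2) we minimise over 3 possible intermediate vertex sequences; the minimum is 5, attained along the walk 0 → 2 → 2.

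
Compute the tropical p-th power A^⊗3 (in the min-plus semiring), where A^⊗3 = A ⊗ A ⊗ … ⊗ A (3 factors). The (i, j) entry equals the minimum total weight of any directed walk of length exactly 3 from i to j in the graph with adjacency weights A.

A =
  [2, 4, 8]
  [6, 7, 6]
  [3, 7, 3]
A^⊗3 =
  [6, 8, 12]
  [10, 12, 12]
  [7, 9, 9]

Each entry (A^⊗3)_ij equals the minimum over all length-3 walks i = v_0 → v_1 → … → v_3 = j of Σ_t A[v_t][v_{t+1}]. For example, for (i, j) = (0, 2) we minimise over 9 possible intermediate vertex sequences; the minimum is 12, attained along the walk 0 → 0 → 0 → 2.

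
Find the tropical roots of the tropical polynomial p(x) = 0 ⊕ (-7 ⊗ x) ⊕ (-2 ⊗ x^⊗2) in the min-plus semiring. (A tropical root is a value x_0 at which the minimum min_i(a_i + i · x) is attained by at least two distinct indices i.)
Roots: {-5, 7}

Each tropical root is a break point of the lower envelope of the lines y = a_i + i · x (there are 3 lines, with slopes 0, 1, ..., 2). Only the lines that attain the minimum somewhere contribute to roots; other lines are dominated. Here the surviving (envelope) indices are i = 2, i = 1, i = 0.
Intersections between consecutive envelope lines give the roots: for adjacent envelope indices i < j the intersection is x = (a_i − a_j) / (j − i). Reading off the sorted break points: {-5, 7}.
Verification: at each break x_0, at least two indices attain the minimum of min_i(a_i + i · x_0).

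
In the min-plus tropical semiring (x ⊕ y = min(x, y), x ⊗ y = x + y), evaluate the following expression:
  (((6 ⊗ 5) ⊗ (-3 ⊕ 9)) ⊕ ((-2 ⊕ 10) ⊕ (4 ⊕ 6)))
(((6 ⊗ 5) ⊗ (-3 ⊕ 9)) ⊕ ((-2 ⊕ 10) ⊕ (4 ⊕ 6))) = -2

Expand innermost to outermost. Recall ⊕ takes the minimum of its arguments and ⊗ takes their sum. Working out the expression (((6 ⊗ 5) ⊗ (-3 ⊕ 9)) ⊕ ((-2 ⊕ 10) ⊕ (4 ⊕ 6))) gives -2.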